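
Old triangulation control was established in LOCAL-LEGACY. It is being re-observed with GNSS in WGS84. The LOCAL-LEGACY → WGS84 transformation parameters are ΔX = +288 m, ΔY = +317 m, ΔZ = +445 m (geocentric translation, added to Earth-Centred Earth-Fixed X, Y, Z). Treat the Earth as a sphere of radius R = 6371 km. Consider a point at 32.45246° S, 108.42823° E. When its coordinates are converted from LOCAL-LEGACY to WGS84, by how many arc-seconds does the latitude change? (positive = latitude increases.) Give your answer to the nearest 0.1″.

Δφ = 15.8″

sin φ = -0.536600, cos φ = 0.843837, sin λ = 0.948720, cos λ = -0.316117.
North component: ΔN = −sin φ cos λ·ΔX − sin φ sin λ·ΔY + cos φ·ΔZ = −(-0.536600)(-0.316117)(288) − (-0.536600)(0.948720)(317) + (0.843837)(445) = 488.03 m.
1° of latitude spans πR/180 = 111195 m, so Δφ = 488.03 / 111195 × 3600 = 15.800″.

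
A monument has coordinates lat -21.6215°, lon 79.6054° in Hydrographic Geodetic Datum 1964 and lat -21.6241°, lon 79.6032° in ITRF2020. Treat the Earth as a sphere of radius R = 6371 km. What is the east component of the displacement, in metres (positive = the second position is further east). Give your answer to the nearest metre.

ΔE = -227 m

Δφ = -21.6241° − -21.6215° = -0.0026°; Δλ = 79.6032° − 79.6054° = -0.0022°.
1° along a meridian = πR/180 = 111195 m.
ΔN = Δφ × 111195 = -289.1 m; ΔE = Δλ × 111195 × cos(-21.6215°) = -0.0022 × 111195 × 0.929638 = -227.4 m.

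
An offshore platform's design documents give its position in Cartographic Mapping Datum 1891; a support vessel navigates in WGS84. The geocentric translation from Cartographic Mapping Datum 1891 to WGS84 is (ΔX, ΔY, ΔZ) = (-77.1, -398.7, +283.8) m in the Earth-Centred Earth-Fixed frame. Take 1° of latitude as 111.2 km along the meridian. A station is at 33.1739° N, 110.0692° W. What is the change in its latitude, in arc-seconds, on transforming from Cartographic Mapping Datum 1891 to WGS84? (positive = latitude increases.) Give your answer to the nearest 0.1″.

sin φ = 0.547182, cos φ = 0.837014, sin λ = -0.939279, cos λ = -0.343155.
North component: ΔN = −sin φ cos λ·ΔX − sin φ sin λ·ΔY + cos φ·ΔZ = −(0.547182)(-0.343155)(-77.1) − (0.547182)(-0.939279)(-398.7) + (0.837014)(283.8) = 18.15 m.
1° of latitude spans 111200 m, so Δφ = 18.15 / 111200 × 3600 = 0.588″.

Δφ = 0.6″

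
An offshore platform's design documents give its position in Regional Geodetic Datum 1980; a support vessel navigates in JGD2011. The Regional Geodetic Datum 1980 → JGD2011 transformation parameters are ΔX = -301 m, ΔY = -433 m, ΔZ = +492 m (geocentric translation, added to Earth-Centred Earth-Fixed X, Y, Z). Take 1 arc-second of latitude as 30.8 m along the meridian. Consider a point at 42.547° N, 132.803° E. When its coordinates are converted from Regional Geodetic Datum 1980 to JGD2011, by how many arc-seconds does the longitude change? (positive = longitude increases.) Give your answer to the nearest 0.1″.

Δλ = 22.7″

sin φ = 0.676195, cos φ = 0.736723, sin λ = 0.733694, cos λ = -0.679480.
East component: ΔE = −sin λ·ΔX + cos λ·ΔY = −(0.733694)(-301) + (-0.679480)(-433) = 515.06 m.
1° of latitude spans 3600 × 30.80 = 110880 m; at latitude φ, 1° of longitude spans that × cos φ = 81687.8 m, so Δλ = 515.06 / 81687.8 × 3600 = 22.699″.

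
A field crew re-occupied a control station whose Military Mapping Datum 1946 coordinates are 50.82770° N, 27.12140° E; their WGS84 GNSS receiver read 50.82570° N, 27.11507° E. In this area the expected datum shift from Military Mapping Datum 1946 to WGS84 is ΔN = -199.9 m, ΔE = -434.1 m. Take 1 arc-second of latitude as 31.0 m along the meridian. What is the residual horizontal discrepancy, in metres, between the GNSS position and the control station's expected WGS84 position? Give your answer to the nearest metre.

26 m

Observed coordinate differences: Δφ = -0.00200°, Δλ = -0.00633°.
Converting to metres (1° lat = 111600 m, cos φ = 0.631655): observed ΔN = -223.2 m, observed ΔE = -446.2 m.
Subtracting the expected shift leaves a residual of -223.2 − (-199.9) = -23.3 m north and -446.2 − (-434.1) = -12.1 m east.
Residual distance = √((-23.3)² + (-12.1)²) = 26.3 m.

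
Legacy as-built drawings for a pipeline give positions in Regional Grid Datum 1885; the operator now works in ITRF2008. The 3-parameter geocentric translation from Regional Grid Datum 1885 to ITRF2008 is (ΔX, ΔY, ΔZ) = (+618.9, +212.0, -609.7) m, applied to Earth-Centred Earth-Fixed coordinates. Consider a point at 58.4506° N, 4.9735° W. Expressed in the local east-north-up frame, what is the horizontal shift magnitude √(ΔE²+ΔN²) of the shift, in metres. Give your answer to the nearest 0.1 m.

870.1 m

At φ = 58.4506°, λ = -4.9735°: sin φ = 0.852189, cos φ = 0.523234, sin λ = -0.086695, cos λ = 0.996235.
ΔE = −sin λ·ΔX + cos λ·ΔY = −(-0.086695)·(618.9) + (0.996235)·(212.0) = 264.86 m.
ΔN = −sin φ cos λ·ΔX − sin φ sin λ·ΔY + cos φ·ΔZ = −(0.852189)(0.996235)(618.9) − (0.852189)(-0.086695)(212.0) + (0.523234)(-609.7) = -828.79 m.
Horizontal magnitude = √(ΔE² + ΔN²) = √(264.86² + (-828.79)²) = 870.08 m.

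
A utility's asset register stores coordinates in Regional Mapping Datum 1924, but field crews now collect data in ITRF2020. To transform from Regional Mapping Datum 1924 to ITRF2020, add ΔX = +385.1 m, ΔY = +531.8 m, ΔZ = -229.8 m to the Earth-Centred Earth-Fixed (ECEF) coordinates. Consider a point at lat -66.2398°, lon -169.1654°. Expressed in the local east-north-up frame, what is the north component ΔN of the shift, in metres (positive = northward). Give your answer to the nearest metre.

The local north axis is (−sin φ cos λ, −sin φ sin λ, cos φ), giving ΔN = -346.176 − 91.492 − 92.589 = -530.26 m.

ΔN = -530 m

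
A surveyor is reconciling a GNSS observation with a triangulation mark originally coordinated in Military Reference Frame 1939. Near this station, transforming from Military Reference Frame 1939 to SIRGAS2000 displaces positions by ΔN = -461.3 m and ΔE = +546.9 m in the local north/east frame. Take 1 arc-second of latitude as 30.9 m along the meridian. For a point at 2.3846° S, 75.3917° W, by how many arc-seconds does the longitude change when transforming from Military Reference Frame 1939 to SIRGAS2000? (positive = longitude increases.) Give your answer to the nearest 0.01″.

Δλ = 17.71″

At latitude -2.3846°, cos φ = 0.999134.
1″ of longitude at this latitude = 30.90 × cos φ = 30.8732 m, so Δλ = 546.9 / 30.8732 = 17.714″.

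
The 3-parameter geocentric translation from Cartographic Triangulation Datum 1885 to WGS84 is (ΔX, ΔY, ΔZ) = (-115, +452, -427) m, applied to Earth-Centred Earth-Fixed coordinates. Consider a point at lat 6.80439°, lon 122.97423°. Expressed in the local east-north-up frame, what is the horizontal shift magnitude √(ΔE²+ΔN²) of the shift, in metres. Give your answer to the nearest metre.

At φ = 6.80439°, λ = 122.97423°: sin φ = 0.118480, cos φ = 0.992956, sin λ = 0.838915, cos λ = -0.544262.
ΔE = −sin λ·ΔX + cos λ·ΔY = −(0.838915)·(-115) + (-0.544262)·(452) = -149.53 m.
ΔN = −sin φ cos λ·ΔX − sin φ sin λ·ΔY + cos φ·ΔZ = −(0.118480)(-0.544262)(-115) − (0.118480)(0.838915)(452) + (0.992956)(-427) = -476.33 m.
Horizontal magnitude = √(ΔE² + ΔN²) = √((-149.53)² + (-476.33)²) = 499.25 m.

499 m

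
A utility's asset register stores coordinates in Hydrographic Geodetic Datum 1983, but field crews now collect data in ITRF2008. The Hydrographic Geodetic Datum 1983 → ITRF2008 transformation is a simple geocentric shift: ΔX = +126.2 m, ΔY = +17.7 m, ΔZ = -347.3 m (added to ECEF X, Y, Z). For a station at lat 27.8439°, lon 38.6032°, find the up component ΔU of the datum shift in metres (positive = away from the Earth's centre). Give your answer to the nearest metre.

The local up (radial) axis is (cos φ cos λ, cos φ sin λ, sin φ), giving ΔU = 87.205 + 9.765 − 162.211 = -65.24 m.

ΔU = -65 m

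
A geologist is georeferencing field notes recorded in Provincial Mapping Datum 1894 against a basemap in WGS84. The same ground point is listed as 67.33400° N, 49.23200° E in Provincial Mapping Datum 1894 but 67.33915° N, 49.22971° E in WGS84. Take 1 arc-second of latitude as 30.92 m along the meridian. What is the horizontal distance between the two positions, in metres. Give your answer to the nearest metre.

Δφ = 67.33915° − 67.33400° = +0.00515°; Δλ = 49.22971° − 49.23200° = -0.00229°.
1° of latitude = 3600 × 30.92 = 111312 m.
ΔN = Δφ × 111312 = 573.3 m; ΔE = Δλ × 111312 × cos(67.33400°) = -0.00229 × 111312 × 0.385359 = -98.2 m.
Distance = √(ΔE² + ΔN²) = √((-98.2)² + 573.3²) = 581.6 m.

582 m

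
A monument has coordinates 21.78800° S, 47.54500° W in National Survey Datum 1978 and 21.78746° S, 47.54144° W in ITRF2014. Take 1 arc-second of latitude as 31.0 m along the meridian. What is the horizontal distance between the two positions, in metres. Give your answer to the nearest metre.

374 m

Δφ = -21.78746° − -21.78800° = +0.00054°; Δλ = -47.54144° − -47.54500° = +0.00356°.
1° of latitude = 3600 × 31.00 = 111600 m.
ΔN = Δφ × 111600 = 60.3 m; ΔE = Δλ × 111600 × cos(-21.78800°) = +0.00356 × 111600 × 0.928564 = 368.9 m.
Distance = √(ΔE² + ΔN²) = √(368.9² + 60.3²) = 373.8 m.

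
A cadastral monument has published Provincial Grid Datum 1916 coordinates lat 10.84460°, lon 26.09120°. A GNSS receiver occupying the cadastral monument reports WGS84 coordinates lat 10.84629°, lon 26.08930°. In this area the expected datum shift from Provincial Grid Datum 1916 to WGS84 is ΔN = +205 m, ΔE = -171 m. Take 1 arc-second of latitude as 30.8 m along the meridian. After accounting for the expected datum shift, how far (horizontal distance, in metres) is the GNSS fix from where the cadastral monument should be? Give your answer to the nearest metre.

Observed coordinate differences: Δφ = +0.00169°, Δλ = -0.00190°.
Converting to metres (1° lat = 110880 m, cos φ = 0.982141): observed ΔN = 187.4 m, observed ΔE = -206.9 m.
Subtracting the expected shift leaves a residual of 187.4 − (205) = -17.6 m north and -206.9 − (-171) = -35.9 m east.
Residual distance = √((-17.6)² + (-35.9)²) = 40.0 m.

40 m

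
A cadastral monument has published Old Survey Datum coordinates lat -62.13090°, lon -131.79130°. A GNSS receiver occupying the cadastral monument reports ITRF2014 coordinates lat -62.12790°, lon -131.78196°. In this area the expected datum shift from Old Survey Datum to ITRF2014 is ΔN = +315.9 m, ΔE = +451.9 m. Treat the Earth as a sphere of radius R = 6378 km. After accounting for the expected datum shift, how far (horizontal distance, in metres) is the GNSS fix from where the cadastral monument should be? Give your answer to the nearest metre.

Observed coordinate differences: Δφ = +0.00300°, Δλ = +0.00934°.
Converting to metres (1° lat = 111317 m, cos φ = 0.467453): observed ΔN = 334.0 m, observed ΔE = 486.0 m.
Subtracting the expected shift leaves a residual of 334.0 − (315.9) = 18.1 m north and 486.0 − (451.9) = 34.1 m east.
Residual distance = √(18.1² + 34.1²) = 38.6 m.

39 m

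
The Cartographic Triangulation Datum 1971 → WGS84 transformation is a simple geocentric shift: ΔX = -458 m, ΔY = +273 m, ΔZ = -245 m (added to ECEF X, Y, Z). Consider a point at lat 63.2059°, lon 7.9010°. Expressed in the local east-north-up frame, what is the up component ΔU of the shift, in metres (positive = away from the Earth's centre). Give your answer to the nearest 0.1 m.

ΔU = -406.3 m

At φ = 63.2059°, λ = 7.9010°: sin φ = 0.892632, cos φ = 0.450786, sin λ = 0.137462, cos λ = 0.990507.
ΔU = cos φ cos λ·ΔX + cos φ sin λ·ΔY + sin φ·ΔZ = (0.450786)(0.990507)(-458) + (0.450786)(0.137462)(273) + (0.892632)(-245) = -406.28 m.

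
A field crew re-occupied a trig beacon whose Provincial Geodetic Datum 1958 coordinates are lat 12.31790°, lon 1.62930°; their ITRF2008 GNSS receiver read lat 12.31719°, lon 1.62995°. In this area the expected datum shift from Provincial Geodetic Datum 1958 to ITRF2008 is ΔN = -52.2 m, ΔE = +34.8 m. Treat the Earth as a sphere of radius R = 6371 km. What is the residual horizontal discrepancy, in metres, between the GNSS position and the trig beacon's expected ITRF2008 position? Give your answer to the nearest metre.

Observed coordinate differences: Δφ = -0.00071°, Δλ = +0.00065°.
Converting to metres (1° lat = 111195 m, cos φ = 0.976979): observed ΔN = -78.9 m, observed ΔE = 70.6 m.
Subtracting the expected shift leaves a residual of -78.9 − (-52.2) = -26.7 m north and 70.6 − (34.8) = 35.8 m east.
Residual distance = √((-26.7)² + 35.8²) = 44.7 m.

45 m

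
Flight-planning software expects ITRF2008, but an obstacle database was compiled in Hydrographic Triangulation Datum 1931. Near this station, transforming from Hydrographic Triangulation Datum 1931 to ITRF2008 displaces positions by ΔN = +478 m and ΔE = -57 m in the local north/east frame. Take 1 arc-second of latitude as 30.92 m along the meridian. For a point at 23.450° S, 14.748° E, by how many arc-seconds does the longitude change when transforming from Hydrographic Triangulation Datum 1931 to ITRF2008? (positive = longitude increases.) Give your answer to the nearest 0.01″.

At latitude -23.450°, cos φ = 0.917408.
1″ of longitude at this latitude = 30.92 × cos φ = 28.3662 m, so Δλ = -57.0 / 28.3662 = -2.009″.

Δλ = -2.01″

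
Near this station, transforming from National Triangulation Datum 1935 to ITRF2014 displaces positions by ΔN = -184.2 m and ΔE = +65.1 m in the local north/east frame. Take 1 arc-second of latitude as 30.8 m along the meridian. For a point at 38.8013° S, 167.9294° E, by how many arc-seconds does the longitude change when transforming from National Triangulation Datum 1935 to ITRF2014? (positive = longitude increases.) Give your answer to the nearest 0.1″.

Δλ = 2.7″

At latitude -38.8013°, cos φ = 0.779324.
1″ of longitude at this latitude = 30.80 × cos φ = 24.0032 m, so Δλ = 65.1 / 24.0032 = 2.712″.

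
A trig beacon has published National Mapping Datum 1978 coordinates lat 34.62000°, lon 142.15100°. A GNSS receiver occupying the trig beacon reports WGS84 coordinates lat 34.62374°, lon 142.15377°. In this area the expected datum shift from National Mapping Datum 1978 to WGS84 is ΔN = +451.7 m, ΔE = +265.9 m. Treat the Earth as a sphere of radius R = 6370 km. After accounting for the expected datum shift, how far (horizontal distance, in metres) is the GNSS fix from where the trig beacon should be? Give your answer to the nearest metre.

38 m

Observed coordinate differences: Δφ = +0.00374°, Δλ = +0.00277°.
Converting to metres (1° lat = 111177 m, cos φ = 0.822938): observed ΔN = 415.8 m, observed ΔE = 253.4 m.
Subtracting the expected shift leaves a residual of 415.8 − (451.7) = -35.9 m north and 253.4 − (265.9) = -12.5 m east.
Residual distance = √((-35.9)² + (-12.5)²) = 38.0 m.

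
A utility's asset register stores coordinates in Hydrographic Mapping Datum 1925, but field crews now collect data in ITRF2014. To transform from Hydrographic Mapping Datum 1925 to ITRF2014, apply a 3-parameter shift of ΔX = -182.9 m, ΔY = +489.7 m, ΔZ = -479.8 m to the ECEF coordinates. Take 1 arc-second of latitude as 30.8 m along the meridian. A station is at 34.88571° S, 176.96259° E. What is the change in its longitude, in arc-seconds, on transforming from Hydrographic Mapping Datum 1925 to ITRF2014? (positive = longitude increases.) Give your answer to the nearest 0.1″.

Δλ = -19.0″

sin φ = -0.571941, cos φ = 0.820295, sin λ = 0.052988, cos λ = -0.998595.
East component: ΔE = −sin λ·ΔX + cos λ·ΔY = −(0.052988)(-182.9) + (-0.998595)(489.7) = -479.32 m.
1° of latitude spans 3600 × 30.80 = 110880 m; at latitude φ, 1° of longitude spans that × cos φ = 90954.3 m, so Δλ = -479.32 / 90954.3 × 3600 = -18.972″.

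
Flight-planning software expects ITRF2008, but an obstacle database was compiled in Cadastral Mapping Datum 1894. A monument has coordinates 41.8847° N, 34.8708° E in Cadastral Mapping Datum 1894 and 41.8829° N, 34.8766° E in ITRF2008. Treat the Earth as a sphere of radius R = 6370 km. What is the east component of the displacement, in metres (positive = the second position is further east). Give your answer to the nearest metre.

Δφ = 41.8829° − 41.8847° = -0.0018°; Δλ = 34.8766° − 34.8708° = +0.0058°.
1° along a meridian = πR/180 = 111177 m.
ΔN = Δφ × 111177 = -200.1 m; ΔE = Δλ × 111177 × cos(41.8847°) = +0.0058 × 111177 × 0.744490 = 480.1 m.

ΔE = 480 m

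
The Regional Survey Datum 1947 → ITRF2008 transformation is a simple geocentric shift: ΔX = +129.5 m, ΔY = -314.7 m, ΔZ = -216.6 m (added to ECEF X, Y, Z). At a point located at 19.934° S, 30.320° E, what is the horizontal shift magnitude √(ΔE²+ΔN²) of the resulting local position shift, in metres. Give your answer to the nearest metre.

402 m

At φ = -19.934°, λ = 30.320°: sin φ = -0.340937, cos φ = 0.940086, sin λ = 0.504829, cos λ = 0.863219.
ΔE = −sin λ·ΔX + cos λ·ΔY = −(0.504829)·(129.5) + (0.863219)·(-314.7) = -337.03 m.
ΔN = −sin φ cos λ·ΔX − sin φ sin λ·ΔY + cos φ·ΔZ = −(-0.340937)(0.863219)(129.5) − (-0.340937)(0.504829)(-314.7) + (0.940086)(-216.6) = -219.67 m.
Horizontal magnitude = √(ΔE² + ΔN²) = √((-337.03)² + (-219.67)²) = 402.30 m.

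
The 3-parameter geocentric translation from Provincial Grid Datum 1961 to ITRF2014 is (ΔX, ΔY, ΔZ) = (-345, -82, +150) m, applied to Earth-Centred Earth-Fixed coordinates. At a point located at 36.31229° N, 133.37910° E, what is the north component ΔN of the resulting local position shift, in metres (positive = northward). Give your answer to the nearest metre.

At φ = 36.31229°, λ = 133.37910°: sin φ = 0.592186, cos φ = 0.805801, sin λ = 0.726825, cos λ = -0.686822.
ΔN = −sin φ cos λ·ΔX − sin φ sin λ·ΔY + cos φ·ΔZ = −(0.592186)(-0.686822)(-345) − (0.592186)(0.726825)(-82) + (0.805801)(150) = 15.84 m.

ΔN = 16 m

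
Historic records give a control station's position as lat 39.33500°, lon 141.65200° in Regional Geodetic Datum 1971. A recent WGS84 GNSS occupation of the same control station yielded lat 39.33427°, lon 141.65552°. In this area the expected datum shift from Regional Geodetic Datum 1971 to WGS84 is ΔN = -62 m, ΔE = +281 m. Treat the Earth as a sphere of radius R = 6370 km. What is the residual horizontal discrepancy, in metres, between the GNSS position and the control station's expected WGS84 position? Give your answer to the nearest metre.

Observed coordinate differences: Δφ = -0.00073°, Δλ = +0.00352°.
Converting to metres (1° lat = 111177 m, cos φ = 0.773453): observed ΔN = -81.2 m, observed ΔE = 302.7 m.
Subtracting the expected shift leaves a residual of -81.2 − (-62) = -19.2 m north and 302.7 − (281) = 21.7 m east.
Residual distance = √((-19.2)² + 21.7²) = 28.9 m.

29 m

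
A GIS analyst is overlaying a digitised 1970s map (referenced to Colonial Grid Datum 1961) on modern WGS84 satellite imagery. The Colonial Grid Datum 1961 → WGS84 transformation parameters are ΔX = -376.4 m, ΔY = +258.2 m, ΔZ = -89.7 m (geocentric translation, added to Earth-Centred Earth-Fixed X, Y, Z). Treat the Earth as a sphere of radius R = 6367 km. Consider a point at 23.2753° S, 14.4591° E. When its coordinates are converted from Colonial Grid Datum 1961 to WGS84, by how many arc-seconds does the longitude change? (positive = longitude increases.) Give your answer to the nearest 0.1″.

Δλ = 12.1″

sin φ = -0.395150, cos φ = 0.918617, sin λ = 0.249689, cos λ = 0.968326.
East component: ΔE = −sin λ·ΔX + cos λ·ΔY = −(0.249689)(-376.4) + (0.968326)(258.2) = 344.00 m.
1° of latitude spans πR/180 = 111125 m; at latitude φ, 1° of longitude spans that × cos φ = 102081.4 m, so Δλ = 344.00 / 102081.4 × 3600 = 12.132″.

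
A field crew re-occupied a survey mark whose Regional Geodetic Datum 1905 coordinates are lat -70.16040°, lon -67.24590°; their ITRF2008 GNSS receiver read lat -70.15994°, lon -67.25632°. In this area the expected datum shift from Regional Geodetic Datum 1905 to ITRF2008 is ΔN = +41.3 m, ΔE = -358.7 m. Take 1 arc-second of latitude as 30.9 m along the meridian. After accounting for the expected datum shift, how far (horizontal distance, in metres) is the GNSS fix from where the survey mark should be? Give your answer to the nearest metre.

36 m

Observed coordinate differences: Δφ = +0.00046°, Δλ = -0.01042°.
Converting to metres (1° lat = 111240 m, cos φ = 0.339388): observed ΔN = 51.2 m, observed ΔE = -393.4 m.
Subtracting the expected shift leaves a residual of 51.2 − (41.3) = 9.9 m north and -393.4 − (-358.7) = -34.7 m east.
Residual distance = √(9.9² + (-34.7)²) = 36.1 m.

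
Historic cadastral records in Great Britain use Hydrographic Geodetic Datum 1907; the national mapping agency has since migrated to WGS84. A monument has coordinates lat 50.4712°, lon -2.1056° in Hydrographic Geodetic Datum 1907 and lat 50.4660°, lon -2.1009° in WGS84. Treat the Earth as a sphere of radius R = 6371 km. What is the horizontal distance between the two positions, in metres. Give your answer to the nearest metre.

667 m

Δφ = 50.4660° − 50.4712° = -0.0052°; Δλ = -2.1009° − -2.1056° = +0.0047°.
1° along a meridian = πR/180 = 111195 m.
ΔN = Δφ × 111195 = -578.2 m; ΔE = Δλ × 111195 × cos(50.4712°) = +0.0047 × 111195 × 0.636466 = 332.6 m.
Distance = √(ΔE² + ΔN²) = √(332.6² + (-578.2)²) = 667.1 m.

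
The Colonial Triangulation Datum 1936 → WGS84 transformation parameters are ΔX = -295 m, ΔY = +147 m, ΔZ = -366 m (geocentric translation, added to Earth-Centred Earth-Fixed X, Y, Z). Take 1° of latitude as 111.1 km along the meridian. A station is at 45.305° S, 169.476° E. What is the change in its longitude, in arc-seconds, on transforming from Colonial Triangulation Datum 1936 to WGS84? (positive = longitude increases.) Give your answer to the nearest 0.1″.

Δλ = -4.2″

sin φ = -0.710861, cos φ = 0.703333, sin λ = 0.182647, cos λ = -0.983178.
East component: ΔE = −sin λ·ΔX + cos λ·ΔY = −(0.182647)(-295) + (-0.983178)(147) = -90.65 m.
1° of latitude spans 111100 m; at latitude φ, 1° of longitude spans that × cos φ = 78140.3 m, so Δλ = -90.65 / 78140.3 × 3600 = -4.176″.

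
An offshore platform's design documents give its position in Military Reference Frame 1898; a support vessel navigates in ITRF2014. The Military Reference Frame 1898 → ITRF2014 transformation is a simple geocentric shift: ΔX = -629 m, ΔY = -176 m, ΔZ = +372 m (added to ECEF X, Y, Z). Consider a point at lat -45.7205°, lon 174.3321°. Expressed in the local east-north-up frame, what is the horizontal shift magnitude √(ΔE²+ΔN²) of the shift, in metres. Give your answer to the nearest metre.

735 m

At φ = -45.7205°, λ = 174.3321°: sin φ = -0.715943, cos φ = 0.698159, sin λ = 0.098762, cos λ = -0.995111.
ΔE = −sin λ·ΔX + cos λ·ΔY = −(0.098762)·(-629) + (-0.995111)·(-176) = 237.26 m.
ΔN = −sin φ cos λ·ΔX − sin φ sin λ·ΔY + cos φ·ΔZ = −(-0.715943)(-0.995111)(-629) − (-0.715943)(0.098762)(-176) + (0.698159)(372) = 695.40 m.
Horizontal magnitude = √(ΔE² + ΔN²) = √(237.26² + 695.40²) = 734.76 m.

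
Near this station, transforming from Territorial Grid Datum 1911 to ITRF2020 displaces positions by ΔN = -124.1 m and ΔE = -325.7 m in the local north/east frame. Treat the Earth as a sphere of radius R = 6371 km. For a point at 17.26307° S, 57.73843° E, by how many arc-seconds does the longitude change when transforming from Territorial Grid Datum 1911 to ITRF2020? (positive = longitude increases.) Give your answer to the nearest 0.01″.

Δλ = -11.04″

At latitude -17.26307°, cos φ = 0.954952.
One radian of longitude at latitude φ spans R cos φ, so Δλ = ΔE / (R cos φ) = -325.7 / (6371000 × 0.954952) = -5.3534e-05 rad = -11.042″.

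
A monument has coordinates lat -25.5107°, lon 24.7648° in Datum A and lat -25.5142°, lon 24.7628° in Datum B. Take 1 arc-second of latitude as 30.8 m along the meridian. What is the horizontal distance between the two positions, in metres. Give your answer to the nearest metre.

437 m

Δφ = -25.5142° − -25.5107° = -0.0035°; Δλ = 24.7628° − 24.7648° = -0.0020°.
1° of latitude = 3600 × 30.80 = 110880 m.
ΔN = Δφ × 110880 = -388.1 m; ΔE = Δλ × 110880 × cos(-25.5107°) = -0.0020 × 110880 × 0.902505 = -200.1 m.
Distance = √(ΔE² + ΔN²) = √((-200.1)² + (-388.1)²) = 436.6 m.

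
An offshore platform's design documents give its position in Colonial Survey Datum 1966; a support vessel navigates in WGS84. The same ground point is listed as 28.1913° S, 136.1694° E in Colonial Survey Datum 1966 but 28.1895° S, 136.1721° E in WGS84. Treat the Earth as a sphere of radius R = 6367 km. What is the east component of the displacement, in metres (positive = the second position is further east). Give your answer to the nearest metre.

Δφ = -28.1895° − -28.1913° = +0.0018°; Δλ = 136.1721° − 136.1694° = +0.0027°.
1° along a meridian = πR/180 = 111125 m.
ΔN = Δφ × 111125 = 200.0 m; ΔE = Δλ × 111125 × cos(-28.1913°) = +0.0027 × 111125 × 0.881375 = 264.4 m.

ΔE = 264 m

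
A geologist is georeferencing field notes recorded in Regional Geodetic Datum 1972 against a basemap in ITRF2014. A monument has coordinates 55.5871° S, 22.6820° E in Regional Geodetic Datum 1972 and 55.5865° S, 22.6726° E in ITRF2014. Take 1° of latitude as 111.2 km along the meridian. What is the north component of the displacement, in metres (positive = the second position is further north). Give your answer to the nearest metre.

ΔN = 67 m

Δφ = -55.5865° − -55.5871° = +0.0006°; Δλ = 22.6726° − 22.6820° = -0.0094°.
ΔN = Δφ × 111200 = 66.7 m; ΔE = Δλ × 111200 × cos(-55.5871°) = -0.0094 × 111200 × 0.565153 = -590.7 m.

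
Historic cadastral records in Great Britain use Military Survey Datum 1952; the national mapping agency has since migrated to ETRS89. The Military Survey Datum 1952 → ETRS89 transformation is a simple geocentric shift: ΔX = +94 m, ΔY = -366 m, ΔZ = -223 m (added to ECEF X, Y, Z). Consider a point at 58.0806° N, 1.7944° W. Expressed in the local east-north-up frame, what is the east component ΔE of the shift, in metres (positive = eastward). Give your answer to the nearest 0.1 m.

ΔE = -362.9 m

At φ = 58.0806°, λ = -1.7944°: sin φ = 0.848793, cos φ = 0.528726, sin λ = -0.031313, cos λ = 0.999510.
ΔE = −sin λ·ΔX + cos λ·ΔY = −(-0.031313)·(94) + (0.999510)·(-366) = -362.88 m.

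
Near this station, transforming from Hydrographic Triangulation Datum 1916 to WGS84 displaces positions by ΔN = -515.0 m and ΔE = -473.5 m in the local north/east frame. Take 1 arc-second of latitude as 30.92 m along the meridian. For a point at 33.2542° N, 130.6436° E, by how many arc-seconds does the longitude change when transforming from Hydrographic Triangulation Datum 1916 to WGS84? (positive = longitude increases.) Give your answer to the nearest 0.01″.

Δλ = -18.31″

At latitude 33.2542°, cos φ = 0.836246.
1″ of longitude at this latitude = 30.92 × cos φ = 25.8567 m, so Δλ = -473.5 / 25.8567 = -18.312″.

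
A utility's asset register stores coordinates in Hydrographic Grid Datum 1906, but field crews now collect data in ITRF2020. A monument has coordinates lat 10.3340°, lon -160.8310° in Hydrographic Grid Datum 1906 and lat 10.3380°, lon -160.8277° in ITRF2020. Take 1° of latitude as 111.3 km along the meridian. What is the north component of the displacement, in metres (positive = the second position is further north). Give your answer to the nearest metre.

ΔN = 445 m

Δφ = 10.3380° − 10.3340° = +0.0040°; Δλ = -160.8277° − -160.8310° = +0.0033°.
ΔN = Δφ × 111300 = 445.2 m; ΔE = Δλ × 111300 × cos(10.3340°) = +0.0033 × 111300 × 0.983779 = 361.3 m.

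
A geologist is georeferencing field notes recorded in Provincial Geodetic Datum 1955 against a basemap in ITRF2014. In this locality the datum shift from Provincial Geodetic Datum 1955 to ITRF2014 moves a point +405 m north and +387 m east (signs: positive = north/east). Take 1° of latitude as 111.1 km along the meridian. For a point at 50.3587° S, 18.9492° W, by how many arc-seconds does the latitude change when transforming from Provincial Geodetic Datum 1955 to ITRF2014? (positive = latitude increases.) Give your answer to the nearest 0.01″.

1° of latitude = 111.1 km, so Δφ = 405.0 / 111100 = 0.0036454° = 13.123″.

Δφ = 13.12″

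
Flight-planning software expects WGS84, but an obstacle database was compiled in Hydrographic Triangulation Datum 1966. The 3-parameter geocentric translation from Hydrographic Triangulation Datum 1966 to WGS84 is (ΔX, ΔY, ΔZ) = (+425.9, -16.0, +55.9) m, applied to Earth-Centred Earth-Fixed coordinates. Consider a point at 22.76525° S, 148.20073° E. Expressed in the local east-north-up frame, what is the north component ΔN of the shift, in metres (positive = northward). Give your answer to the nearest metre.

The local north axis is (−sin φ cos λ, −sin φ sin λ, cos φ), giving ΔN = -140.067 − 3.262 + 51.545 = -91.78 m.

ΔN = -92 m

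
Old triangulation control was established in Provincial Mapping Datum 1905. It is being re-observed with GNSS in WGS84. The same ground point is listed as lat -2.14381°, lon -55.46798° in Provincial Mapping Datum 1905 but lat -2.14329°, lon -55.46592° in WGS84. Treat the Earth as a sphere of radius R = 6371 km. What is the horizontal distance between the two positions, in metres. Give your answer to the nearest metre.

236 m

Δφ = -2.14329° − -2.14381° = +0.00052°; Δλ = -55.46592° − -55.46798° = +0.00206°.
1° along a meridian = πR/180 = 111195 m.
ΔN = Δφ × 111195 = 57.8 m; ΔE = Δλ × 111195 × cos(-2.14381°) = +0.00206 × 111195 × 0.999300 = 228.9 m.
Distance = √(ΔE² + ΔN²) = √(228.9² + 57.8²) = 236.1 m.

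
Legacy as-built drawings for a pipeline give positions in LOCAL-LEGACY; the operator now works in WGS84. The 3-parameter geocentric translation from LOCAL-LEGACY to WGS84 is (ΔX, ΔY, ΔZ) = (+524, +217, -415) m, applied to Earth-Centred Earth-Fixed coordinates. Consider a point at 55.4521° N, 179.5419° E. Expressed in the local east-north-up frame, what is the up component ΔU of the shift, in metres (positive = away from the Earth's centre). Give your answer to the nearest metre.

At φ = 55.4521°, λ = 179.5419°: sin φ = 0.823652, cos φ = 0.567095, sin λ = 0.007995, cos λ = -0.999968.
ΔU = cos φ cos λ·ΔX + cos φ sin λ·ΔY + sin φ·ΔZ = (0.567095)(-0.999968)(524) + (0.567095)(0.007995)(217) + (0.823652)(-415) = -637.98 m.

ΔU = -638 m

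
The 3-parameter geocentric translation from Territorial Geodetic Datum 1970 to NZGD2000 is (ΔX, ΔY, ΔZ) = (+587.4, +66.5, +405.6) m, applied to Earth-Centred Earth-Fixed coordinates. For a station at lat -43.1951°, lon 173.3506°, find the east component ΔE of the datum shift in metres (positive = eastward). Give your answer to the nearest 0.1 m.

ΔE = -134.1 m

At φ = -43.1951°, λ = 173.3506°: sin φ = -0.684485, cos φ = 0.729027, sin λ = 0.115794, cos λ = -0.993273.
ΔE = −sin λ·ΔX + cos λ·ΔY = −(0.115794)·(587.4) + (-0.993273)·(66.5) = -134.07 m.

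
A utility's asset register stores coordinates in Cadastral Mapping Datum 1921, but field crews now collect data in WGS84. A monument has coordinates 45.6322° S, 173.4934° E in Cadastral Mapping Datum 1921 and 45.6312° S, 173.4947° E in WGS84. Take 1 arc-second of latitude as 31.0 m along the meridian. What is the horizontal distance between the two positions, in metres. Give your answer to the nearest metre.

151 m

Δφ = -45.6312° − -45.6322° = +0.0010°; Δλ = 173.4947° − 173.4934° = +0.0013°.
1° of latitude = 3600 × 31.00 = 111600 m.
ΔN = Δφ × 111600 = 111.6 m; ΔE = Δλ × 111600 × cos(-45.6322°) = +0.0013 × 111600 × 0.699262 = 101.4 m.
Distance = √(ΔE² + ΔN²) = √(101.4² + 111.6²) = 150.8 m.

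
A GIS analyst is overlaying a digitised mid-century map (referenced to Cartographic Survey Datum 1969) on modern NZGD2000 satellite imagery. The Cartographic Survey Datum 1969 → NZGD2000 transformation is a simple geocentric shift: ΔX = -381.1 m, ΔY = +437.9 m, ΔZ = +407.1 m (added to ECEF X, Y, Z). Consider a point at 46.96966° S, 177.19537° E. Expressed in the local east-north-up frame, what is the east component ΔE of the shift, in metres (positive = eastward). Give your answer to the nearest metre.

ΔE = -419 m

At φ = -46.96966°, λ = 177.19537°: sin φ = -0.730992, cos φ = 0.682386, sin λ = 0.048930, cos λ = -0.998802.
ΔE = −sin λ·ΔX + cos λ·ΔY = −(0.048930)·(-381.1) + (-0.998802)·(437.9) = -418.73 m.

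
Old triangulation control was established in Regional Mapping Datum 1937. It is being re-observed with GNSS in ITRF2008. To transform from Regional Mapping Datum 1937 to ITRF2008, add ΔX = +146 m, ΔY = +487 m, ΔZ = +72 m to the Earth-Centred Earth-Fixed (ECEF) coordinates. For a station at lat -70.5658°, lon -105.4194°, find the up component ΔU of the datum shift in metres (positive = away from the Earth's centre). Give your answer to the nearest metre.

The local up (radial) axis is (cos φ cos λ, cos φ sin λ, sin φ), giving ΔU = -12.916 − 156.204 − 67.898 = -237.02 m.

ΔU = -237 m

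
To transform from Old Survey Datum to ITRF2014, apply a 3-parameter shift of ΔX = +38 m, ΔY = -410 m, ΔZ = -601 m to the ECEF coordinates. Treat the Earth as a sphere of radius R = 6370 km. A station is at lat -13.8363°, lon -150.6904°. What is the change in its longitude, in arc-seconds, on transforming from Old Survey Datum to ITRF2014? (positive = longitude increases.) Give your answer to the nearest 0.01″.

sin φ = -0.239149, cos φ = 0.970983, sin λ = -0.489529, cos λ = -0.871987.
East component: ΔE = −sin λ·ΔX + cos λ·ΔY = −(-0.489529)(38) + (-0.871987)(-410) = 376.12 m.
1° of latitude spans πR/180 = 111177 m; at latitude φ, 1° of longitude spans that × cos φ = 107951.4 m, so Δλ = 376.12 / 107951.4 × 3600 = 12.543″.

Δλ = 12.54″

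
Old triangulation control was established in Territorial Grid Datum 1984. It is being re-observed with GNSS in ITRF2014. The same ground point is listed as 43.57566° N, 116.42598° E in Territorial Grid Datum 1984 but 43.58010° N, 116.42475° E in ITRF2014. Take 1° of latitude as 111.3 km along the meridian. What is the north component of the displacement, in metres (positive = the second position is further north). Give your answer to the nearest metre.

Δφ = 43.58010° − 43.57566° = +0.00444°; Δλ = 116.42475° − 116.42598° = -0.00123°.
ΔN = Δφ × 111300 = 494.2 m; ΔE = Δλ × 111300 × cos(43.57566°) = -0.00123 × 111300 × 0.724465 = -99.2 m.

ΔN = 494 m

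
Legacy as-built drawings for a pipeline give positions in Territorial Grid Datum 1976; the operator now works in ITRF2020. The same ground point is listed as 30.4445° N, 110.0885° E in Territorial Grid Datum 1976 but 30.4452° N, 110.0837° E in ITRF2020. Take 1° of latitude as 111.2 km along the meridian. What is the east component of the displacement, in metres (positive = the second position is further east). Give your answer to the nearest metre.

Δφ = 30.4452° − 30.4445° = +0.0007°; Δλ = 110.0837° − 110.0885° = -0.0048°.
ΔN = Δφ × 111200 = 77.8 m; ΔE = Δλ × 111200 × cos(30.4445°) = -0.0048 × 111200 × 0.862120 = -460.2 m.

ΔE = -460 m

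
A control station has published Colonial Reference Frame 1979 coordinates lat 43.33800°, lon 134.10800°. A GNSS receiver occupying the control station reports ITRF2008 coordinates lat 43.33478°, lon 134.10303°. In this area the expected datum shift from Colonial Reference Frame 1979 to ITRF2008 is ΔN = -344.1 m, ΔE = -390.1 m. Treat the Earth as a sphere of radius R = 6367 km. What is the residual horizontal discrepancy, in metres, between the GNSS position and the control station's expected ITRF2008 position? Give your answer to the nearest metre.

Observed coordinate differences: Δφ = -0.00322°, Δλ = -0.00497°.
Converting to metres (1° lat = 111125 m, cos φ = 0.727318): observed ΔN = -357.8 m, observed ΔE = -401.7 m.
Subtracting the expected shift leaves a residual of -357.8 − (-344.1) = -13.7 m north and -401.7 − (-390.1) = -11.6 m east.
Residual distance = √((-13.7)² + (-11.6)²) = 18.0 m.

18 m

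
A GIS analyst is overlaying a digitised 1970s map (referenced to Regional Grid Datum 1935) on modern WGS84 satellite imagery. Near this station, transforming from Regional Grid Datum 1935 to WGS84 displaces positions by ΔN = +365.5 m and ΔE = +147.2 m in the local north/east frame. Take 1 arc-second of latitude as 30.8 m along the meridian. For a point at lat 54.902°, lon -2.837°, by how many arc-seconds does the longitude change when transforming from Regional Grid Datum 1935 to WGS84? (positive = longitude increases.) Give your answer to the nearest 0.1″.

At latitude 54.902°, cos φ = 0.574977.
1″ of longitude at this latitude = 30.80 × cos φ = 17.7093 m, so Δλ = 147.2 / 17.7093 = 8.312″.

Δλ = 8.3″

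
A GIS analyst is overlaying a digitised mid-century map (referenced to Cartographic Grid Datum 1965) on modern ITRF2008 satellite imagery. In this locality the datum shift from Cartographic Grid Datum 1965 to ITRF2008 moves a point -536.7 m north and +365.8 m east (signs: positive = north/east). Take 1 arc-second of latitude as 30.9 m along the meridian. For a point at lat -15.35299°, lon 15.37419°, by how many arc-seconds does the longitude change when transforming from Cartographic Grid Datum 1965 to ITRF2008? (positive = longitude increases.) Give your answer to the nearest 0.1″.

At latitude -15.35299°, cos φ = 0.964313.
1″ of longitude at this latitude = 30.90 × cos φ = 29.7973 m, so Δλ = 365.8 / 29.7973 = 12.276″.

Δλ = 12.3″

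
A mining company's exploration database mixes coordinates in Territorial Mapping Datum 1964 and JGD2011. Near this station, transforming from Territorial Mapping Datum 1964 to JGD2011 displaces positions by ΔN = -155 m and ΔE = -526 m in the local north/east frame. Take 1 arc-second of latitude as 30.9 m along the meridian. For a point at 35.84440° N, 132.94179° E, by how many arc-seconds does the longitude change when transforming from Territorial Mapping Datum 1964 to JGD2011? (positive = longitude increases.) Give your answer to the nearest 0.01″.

Δλ = -21.00″

At latitude 35.84440°, cos φ = 0.810610.
1″ of longitude at this latitude = 30.90 × cos φ = 25.0479 m, so Δλ = -526.0 / 25.0479 = -21.000″.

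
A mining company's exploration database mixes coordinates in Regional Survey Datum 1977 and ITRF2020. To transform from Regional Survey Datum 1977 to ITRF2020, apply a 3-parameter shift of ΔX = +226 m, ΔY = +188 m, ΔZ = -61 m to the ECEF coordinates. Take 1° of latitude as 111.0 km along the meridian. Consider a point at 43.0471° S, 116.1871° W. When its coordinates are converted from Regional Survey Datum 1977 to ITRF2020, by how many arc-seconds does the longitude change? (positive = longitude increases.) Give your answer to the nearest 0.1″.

Δλ = 5.3″

sin φ = -0.682599, cos φ = 0.730793, sin λ = -0.897358, cos λ = -0.441304.
East component: ΔE = −sin λ·ΔX + cos λ·ΔY = −(-0.897358)(226) + (-0.441304)(188) = 119.84 m.
1° of latitude spans 111000 m; at latitude φ, 1° of longitude spans that × cos φ = 81118.0 m, so Δλ = 119.84 / 81118.0 × 3600 = 5.318″.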